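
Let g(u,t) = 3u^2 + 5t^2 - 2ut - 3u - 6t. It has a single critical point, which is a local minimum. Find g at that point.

-27/8

∂g/∂u = 6u - 2t - 3 = 0 and ∂g/∂t = -2u + 10t - 6 = 0, so (u, t) = (3/4, 3/4).
The Hessian has g_{uu} = 6, g_{tt} = 10, g_{ut} = -2, giving D = 56 > 0 with g_{uu} > 0, so the point is a local minimum.
g(3/4, 3/4) = -27/8.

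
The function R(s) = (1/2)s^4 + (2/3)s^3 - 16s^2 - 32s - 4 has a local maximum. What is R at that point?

R'(s) = 2s^3 + 2s^2 - 32s - 32. Setting R'(s) = 0 gives s ∈ {-4, -1, 4}.
R''(s) = 6s^2 + 4s - 32. R''(-4) = 48 > 0 ⇒ local minimum; R''(-1) = -30 < 0 ⇒ local maximum; R''(4) = 80 > 0 ⇒ local minimum.
So the local maximum value is R(-1) = 71/6.

71/6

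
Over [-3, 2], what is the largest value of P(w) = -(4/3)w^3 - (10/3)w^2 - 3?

3

Differentiating, P'(w) = -4w^2 - (20/3)w; which vanishes at w = -5/3 and w = 0.
Compare values at every candidate in [-3, 2]: P(-3) = 3; P(-5/3) = -493/81; P(0) = -3; P(2) = -27.
The maximum over the interval is 3, attained at w = -3.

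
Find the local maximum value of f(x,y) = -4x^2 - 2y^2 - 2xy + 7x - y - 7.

∂f/∂x = -8x - 2y + 7 = 0 and ∂f/∂y = -2x - 4y - 1 = 0, so (x, y) = (15/14, -11/14).
The Hessian has f_{xx} = -8, f_{yy} = -4, f_{xy} = -2, giving D = 28 > 0 with f_{xx} < 0, so the point is a local maximum.
f(15/14, -11/14) = -20/7.

-20/7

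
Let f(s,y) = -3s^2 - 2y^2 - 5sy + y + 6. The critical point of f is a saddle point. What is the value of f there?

3

∂f/∂s = -6s - 5y = 0 and ∂f/∂y = -5s - 4y + 1 = 0, so (s, y) = (5, -6).
The Hessian has f_{ss} = -6, f_{yy} = -4, f_{sy} = -5, giving D = -1 < 0, so the point is a saddle point.
f(5, -6) = 3.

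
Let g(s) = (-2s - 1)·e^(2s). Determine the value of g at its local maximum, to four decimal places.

By the product rule, g'(s) = (-4s - 4)·e^(2s). Since e^(2s) > 0, the only critical point is s = -1.
g''(-1) has the same sign as -4 < 0, so this is a local maximum.
g(-1) = (1)·e^(-2) ≈ 0.1353.

0.1353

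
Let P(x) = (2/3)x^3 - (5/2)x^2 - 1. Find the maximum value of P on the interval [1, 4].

The derivative is 2x^2 - 5x, whose only zero in [1, 4] is x = 5/2.
Evaluating at the critical points and endpoints: P(1) = -17/6; P(5/2) = -149/24; P(4) = 5/3.
Hence the absolute maximum is 5/3 at x = 4.

5/3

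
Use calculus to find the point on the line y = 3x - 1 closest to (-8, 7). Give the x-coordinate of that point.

8/5

Minimize D(x)^2 = (x + 8)^2 + (3x - 8)^2.
d/dx[D^2] = 2(x + 8) + 2·3·(3x - 8) = 0 ⇒ x = 8/5.
Then y = 19/5 and the distance is √(512/5) ≈ 10.1193.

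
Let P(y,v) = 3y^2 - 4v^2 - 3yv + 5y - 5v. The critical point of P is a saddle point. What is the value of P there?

∂P/∂y = 6y - 3v + 5 = 0 and ∂P/∂v = -3y - 8v - 5 = 0, so (y, v) = (-55/57, -5/19).
The Hessian has P_{yy} = 6, P_{vv} = -8, P_{yv} = -3, giving D = -57 < 0, so the point is a saddle point.
P(-55/57, -5/19) = -100/57.

-100/57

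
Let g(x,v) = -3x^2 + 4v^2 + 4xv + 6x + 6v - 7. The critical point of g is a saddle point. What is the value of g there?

∂g/∂x = -6x + 4v + 6 = 0 and ∂g/∂v = 4x + 8v + 6 = 0, so (x, v) = (3/8, -15/16).
The Hessian has g_{xx} = -6, g_{vv} = 8, g_{xv} = 4, giving D = -64 < 0, so the point is a saddle point.
g(3/8, -15/16) = -139/16.

-139/16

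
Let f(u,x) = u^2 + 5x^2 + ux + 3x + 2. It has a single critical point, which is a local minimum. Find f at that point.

∂f/∂u = 2u + x = 0 and ∂f/∂x = u + 10x + 3 = 0, so (u, x) = (3/19, -6/19).
The Hessian has f_{uu} = 2, f_{xx} = 10, f_{ux} = 1, giving D = 19 > 0 with f_{uu} > 0, so the point is a local minimum.
f(3/19, -6/19) = 29/19.

29/19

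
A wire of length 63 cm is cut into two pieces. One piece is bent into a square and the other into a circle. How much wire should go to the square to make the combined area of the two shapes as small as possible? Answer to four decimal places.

Let x be the length used for the square. Square side x/4; circle radius (63−x)/(2π).
A(x) = (x/4)² + π·((63−x)/(2π))² = x²/16 + (63−x)²/(4π) for 0 ≤ x ≤ 63. A'(x) = x/8 − (63−x)/(2π) = 0 gives x = 4·63/(π+4) ≈ 35.2862.
A'' = 1/8 + 1/(2π) > 0, so this gives the minimum combined area; x ≈ 35.2862 cm to the square.

35.2862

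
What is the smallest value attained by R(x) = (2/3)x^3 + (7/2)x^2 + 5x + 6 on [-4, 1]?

R'(x) = 2x^2 + 7x + 5, which vanishes at x = -5/2 and x = -1.
Candidates: R(-4) = -2/3,  R(-5/2) = 119/24,  R(-1) = 23/6,  R(1) = 91/6.
So the minimum is R(-4) = -2/3.

-2/3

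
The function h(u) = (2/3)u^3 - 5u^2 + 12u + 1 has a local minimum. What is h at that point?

h'(u) = 2u^2 - 10u + 12 = 0 at u = 2, 3.
Second-derivative test with h''(u) = 4u - 10: h''(2) = -2 < 0 ⇒ local maximum; h''(3) = 2 > 0 ⇒ local minimum.
So the local minimum value is h(3) = 10.

10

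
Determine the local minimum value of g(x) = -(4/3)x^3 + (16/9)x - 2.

-226/81

Critical points: g'(x) = -4x^2 + 16/9 vanishes at x = -2/3, 2/3.
Second-derivative test with g''(x) = -8x: g''(-2/3) = 16/3 > 0 ⇒ local minimum; g''(2/3) = -16/3 < 0 ⇒ local maximum.
Thus g has its local minimum at x = -2/3, with value -226/81.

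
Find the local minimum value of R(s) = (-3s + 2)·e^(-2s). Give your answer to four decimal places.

Differentiating with the product rule gives R'(s) = (6s - 7)·e^(-2s). Since e^(-2s) > 0, the only critical point is s = 7/6.
R''(7/6) has the same sign as 6 > 0, so this is a local minimum.
R(7/6) = (-3/2)·e^(-7/3) ≈ -0.1455.

-0.1455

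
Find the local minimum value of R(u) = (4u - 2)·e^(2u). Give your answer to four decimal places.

By the product rule, R'(u) = (8u)·e^(2u). Since e^(2u) > 0, the only critical point is u = 0.
R''(0) has the same sign as 8 > 0, so this is a local minimum.
R(0) = (-2)·e^(0) ≈ -2.0000.

-2.0000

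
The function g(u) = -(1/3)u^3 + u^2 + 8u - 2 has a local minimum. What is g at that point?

-34/3

Critical points: g'(u) = -u^2 + 2u + 8 vanishes at u = -2, 4.
g''(u) = -2u + 2. g''(-2) = 6 > 0 ⇒ local minimum; g''(4) = -6 < 0 ⇒ local maximum.
The local minimum is g(-2) = -34/3.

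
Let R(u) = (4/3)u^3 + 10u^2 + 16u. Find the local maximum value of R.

R'(u) = 4u^2 + 20u + 16. Setting R'(u) = 0 gives u ∈ {-4, -1}.
R''(u) = 8u + 20. R''(-4) = -12 < 0 ⇒ local maximum; R''(-1) = 12 > 0 ⇒ local minimum.
Thus R has its local maximum at u = -4, with value 32/3.

32/3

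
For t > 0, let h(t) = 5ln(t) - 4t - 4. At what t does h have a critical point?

5/4

h'(t) = 5/t − 4 = 0 gives t = 5/4.
h''(t) = -5/t², which is negative for t > 0, so this is a local maximum.
h(5/4) = 5·ln(5/4) - 5 - 4 ≈ -7.8843.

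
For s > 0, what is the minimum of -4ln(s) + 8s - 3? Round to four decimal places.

g'(s) = -4/s + 8 = 0 gives s = 1/2.
g''(s) = 4/s², which is positive for s > 0, so this is a local minimum.
g(1/2) = -4·ln(1/2) + 4 - 3 ≈ 3.7726.

3.7726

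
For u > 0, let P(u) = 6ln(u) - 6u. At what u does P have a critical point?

P'(u) = 6/u − 6 = 0 gives u = 1.
P''(u) = -6/u², which is negative for u > 0, so this is a local maximum.
P(1) = 6·ln(1) - 6 ≈ -6.0000.

1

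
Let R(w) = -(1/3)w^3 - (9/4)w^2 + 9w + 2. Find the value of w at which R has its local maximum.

3/2

R'(w) = -w^2 - (9/2)w + 9 = 0 at w = -6, 3/2.
R''(w) = -2w - 9/2. R''(-6) = 15/2 > 0 ⇒ local minimum; R''(3/2) = -15/2 < 0 ⇒ local maximum.
Thus R has its local maximum at w = 3/2, with value 149/16.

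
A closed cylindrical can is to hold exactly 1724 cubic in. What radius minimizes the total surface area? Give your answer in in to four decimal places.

6.4981

With radius r and height h, πr²h = 1724 so h = 1724/(πr²), and S(r) = 2πr² + 2πrh = 2πr² + 2·1724/r.
S'(r) = 4πr − 2·1724/r² = 0 ⇒ r³ = 1724/(2π), so r ≈ 6.4981 and h = 2r ≈ 12.9962.
S''(r) = 4π + 4·1724/r³ > 0, so this is the minimum; S ≈ 795.9260.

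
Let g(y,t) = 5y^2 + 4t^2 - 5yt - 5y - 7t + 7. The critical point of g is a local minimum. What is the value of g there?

∂g/∂y = 10y - 5t - 5 = 0 and ∂g/∂t = -5y + 8t - 7 = 0, so (y, t) = (15/11, 19/11).
The Hessian has g_{yy} = 10, g_{tt} = 8, g_{yt} = -5, giving D = 55 > 0 with g_{yy} > 0, so the point is a local minimum.
g(15/11, 19/11) = -27/11.

-27/11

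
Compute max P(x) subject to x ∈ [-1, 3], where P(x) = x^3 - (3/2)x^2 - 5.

The derivative is 3x^2 - 3x, which vanishes at x = 0 and x = 1.
Candidates: P(-1) = -15/2,  P(0) = -5,  P(1) = -11/2,  P(3) = 17/2.
The maximum over the interval is 17/2, attained at x = 3.

17/2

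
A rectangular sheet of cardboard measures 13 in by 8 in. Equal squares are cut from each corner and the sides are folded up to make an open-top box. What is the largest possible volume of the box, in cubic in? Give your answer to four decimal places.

With cut size x, the volume is V(x) = x(13 − 2x)(8 − 2x) for 0 < x < 4.
V'(x) = 12x^2 − 84x + 104. Setting V'(x) = 0 gives x ≈ 1.6070 (the root in (0, 4)).
V''(x) = 24x − 84 is negative there, so this is the maximum; V ≈ 75.2651.

75.2651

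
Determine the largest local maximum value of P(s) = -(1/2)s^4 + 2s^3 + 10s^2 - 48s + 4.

287/2

P'(s) = -2s^3 + 6s^2 + 20s - 48 = 0 at s = -3, 2, 4.
P''(s) = -6s^2 + 12s + 20. P''(-3) = -70 < 0 ⇒ local maximum; P''(2) = 20 > 0 ⇒ local minimum; P''(4) = -28 < 0 ⇒ local maximum.
Thus P has its largest local maximum at s = -3, with value 287/2.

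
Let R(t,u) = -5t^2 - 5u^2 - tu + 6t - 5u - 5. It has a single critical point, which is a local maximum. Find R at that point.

-160/99

∂R/∂t = -10t - u + 6 = 0 and ∂R/∂u = -t - 10u - 5 = 0, so (t, u) = (65/99, -56/99).
The Hessian has R_{tt} = -10, R_{uu} = -10, R_{tu} = -1, giving D = 99 > 0 with R_{tt} < 0, so the point is a local maximum.
R(65/99, -56/99) = -160/99.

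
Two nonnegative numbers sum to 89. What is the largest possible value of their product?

With x + y = 89, the product is P(x) = x(89 − x).
P'(x) = 89 − 2x = 0 gives x = 89/2; P'' = −2 < 0, so this is the maximum.
P = 89/2·89/2 = 7921/4.

7921/4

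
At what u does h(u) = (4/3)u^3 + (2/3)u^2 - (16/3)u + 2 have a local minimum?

Critical points: h'(u) = 4u^2 + (4/3)u - 16/3 vanishes at u = -4/3, 1.
h''(u) = 8u + 4/3. h''(-4/3) = -28/3 < 0 ⇒ local maximum; h''(1) = 28/3 > 0 ⇒ local minimum.
Thus h has its local minimum at u = 1, with value -4/3.

1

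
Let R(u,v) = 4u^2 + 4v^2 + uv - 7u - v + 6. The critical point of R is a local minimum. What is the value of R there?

185/63

∂R/∂u = 8u + v - 7 = 0 and ∂R/∂v = u + 8v - 1 = 0, so (u, v) = (55/63, 1/63).
The Hessian has R_{uu} = 8, R_{vv} = 8, R_{uv} = 1, giving D = 63 > 0 with R_{uu} > 0, so the point is a local minimum.
R(55/63, 1/63) = 185/63.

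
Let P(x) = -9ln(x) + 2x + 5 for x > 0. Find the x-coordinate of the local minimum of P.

9/2

P'(x) = -9/x + 2 = 0 gives x = 9/2.
P''(x) = 9/x², which is positive for x > 0, so this is a local minimum.
P(9/2) = -9·ln(9/2) + 9 + 5 ≈ 0.4633.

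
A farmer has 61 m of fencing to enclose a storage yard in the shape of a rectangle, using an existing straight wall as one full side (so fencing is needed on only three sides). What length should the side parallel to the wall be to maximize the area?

Let the sides perpendicular to the wall have length x and the parallel side y, so 2x + y = 61 and the area is A = xy = x(61 − 2x).
A'(x) = 61 − 4x = 0 gives x = 61/4, and A''(x) = −4 < 0 confirms a maximum.
Then y = 61 − 2·61/4 = 61/2 and A = 3721/8.

61/2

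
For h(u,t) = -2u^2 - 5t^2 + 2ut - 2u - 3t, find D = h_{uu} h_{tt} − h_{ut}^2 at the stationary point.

36

∂h/∂u = -4u + 2t - 2 = 0 and ∂h/∂t = 2u - 10t - 3 = 0, so (u, t) = (-13/18, -4/9).
The Hessian has h_{uu} = -4, h_{tt} = -10, h_{ut} = 2, giving D = 36 > 0 with h_{uu} < 0, so the point is a local maximum.
D = (-4)·(-10) − (2)^2 = 36.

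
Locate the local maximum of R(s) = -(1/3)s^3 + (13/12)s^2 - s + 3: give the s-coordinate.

Critical points: R'(s) = -s^2 + (13/6)s - 1 vanishes at s = 2/3, 3/2.
R''(s) = -2s + 13/6. R''(2/3) = 5/6 > 0 ⇒ local minimum; R''(3/2) = -5/6 < 0 ⇒ local maximum.
The local maximum is R(3/2) = 45/16.

3/2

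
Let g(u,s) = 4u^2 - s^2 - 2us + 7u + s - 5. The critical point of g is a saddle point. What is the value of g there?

-131/20

∂g/∂u = 8u - 2s + 7 = 0 and ∂g/∂s = -2u - 2s + 1 = 0, so (u, s) = (-3/5, 11/10).
The Hessian has g_{uu} = 8, g_{ss} = -2, g_{us} = -2, giving D = -20 < 0, so the point is a saddle point.
g(-3/5, 11/10) = -131/20.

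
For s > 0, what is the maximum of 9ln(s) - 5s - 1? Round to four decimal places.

-4.7099

g'(s) = 9/s − 5 = 0 gives s = 9/5.
g''(s) = -9/s², which is negative for s > 0, so this is a local maximum.
g(9/5) = 9·ln(9/5) - 9 - 1 ≈ -4.7099.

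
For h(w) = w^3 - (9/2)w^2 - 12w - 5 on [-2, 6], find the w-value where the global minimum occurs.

4

Differentiating, h'(w) = 3w^2 - 9w - 12; which vanishes at w = -1 and w = 4.
Candidates: h(-2) = -7, h(-1) = 3/2, h(4) = -61, h(6) = -23.
Hence the absolute minimum is -61 at w = 4.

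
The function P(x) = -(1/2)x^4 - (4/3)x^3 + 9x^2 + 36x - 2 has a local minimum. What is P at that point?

-106/3

P'(x) = -2x^3 - 4x^2 + 18x + 36. Setting P'(x) = 0 gives x ∈ {-3, -2, 3}.
P''(x) = -6x^2 - 8x + 18. P''(-3) = -12 < 0 ⇒ local maximum; P''(-2) = 10 > 0 ⇒ local minimum; P''(3) = -60 < 0 ⇒ local maximum.
Thus P has its local minimum at x = -2, with value -106/3.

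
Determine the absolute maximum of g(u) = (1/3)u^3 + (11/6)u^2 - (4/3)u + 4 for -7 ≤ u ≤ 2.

The derivative is u^2 + (11/3)u - 4/3, which vanishes at u = -4 and u = 1/3.
Compare values at every candidate in [-7, 2]: g(-7) = -67/6,  g(-4) = 52/3,  g(1/3) = 611/162,  g(2) = 34/3.
The maximum over the interval is 52/3, attained at u = -4.

52/3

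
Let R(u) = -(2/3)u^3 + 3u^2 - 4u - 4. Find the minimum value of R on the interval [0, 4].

-44/3

Differentiating, R'(u) = -2u^2 + 6u - 4; which vanishes at u = 1 and u = 2.
Candidates: R(0) = -4, R(1) = -17/3, R(2) = -16/3, R(4) = -44/3.
The minimum over the interval is -44/3, attained at u = 4.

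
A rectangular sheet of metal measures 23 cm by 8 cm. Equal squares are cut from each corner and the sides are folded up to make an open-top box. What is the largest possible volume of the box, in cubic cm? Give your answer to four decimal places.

With cut size x, the volume is V(x) = x(23 − 2x)(8 − 2x) for 0 < x < 4.
V'(x) = 12x^2 − 124x + 184. Setting V'(x) = 0 gives x ≈ 1.7960 (the root in (0, 4)).
V''(x) = 24x − 124 is negative there, so this is the maximum; V ≈ 153.6486.

153.6486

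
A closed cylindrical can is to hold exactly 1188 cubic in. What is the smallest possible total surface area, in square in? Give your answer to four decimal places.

620.9532

With radius r and height h, πr²h = 1188 so h = 1188/(πr²), and S(r) = 2πr² + 2πrh = 2πr² + 2·1188/r.
S'(r) = 4πr − 2·1188/r² = 0 ⇒ r³ = 1188/(2π), so r ≈ 5.7396 and h = 2r ≈ 11.4791.
S''(r) = 4π + 4·1188/r³ > 0, so this is the minimum; S ≈ 620.9532.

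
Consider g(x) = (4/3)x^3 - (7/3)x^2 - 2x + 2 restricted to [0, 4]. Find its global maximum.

Differentiating, g'(x) = 4x^2 - (14/3)x - 2; whose only zero in [0, 4] is x = 3/2.
Compare values at every candidate in [0, 4]: g(0) = 2; g(3/2) = -7/4; g(4) = 42.
So the maximum is g(4) = 42.

42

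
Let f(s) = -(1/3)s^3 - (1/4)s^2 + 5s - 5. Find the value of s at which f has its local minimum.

-5/2

f'(s) = -s^2 - (1/2)s + 5 = 0 at s = -5/2, 2.
Second-derivative test with f''(s) = -2s - 1/2: f''(-5/2) = 9/2 > 0 ⇒ local minimum; f''(2) = -9/2 < 0 ⇒ local maximum.
The local minimum is f(-5/2) = -665/48.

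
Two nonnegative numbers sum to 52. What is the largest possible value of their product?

With x + y = 52, the product is P(x) = x(52 − x).
P'(x) = 52 − 2x = 0 gives x = 26; P'' = −2 < 0, so this is the maximum.
P = 26·26 = 676.

676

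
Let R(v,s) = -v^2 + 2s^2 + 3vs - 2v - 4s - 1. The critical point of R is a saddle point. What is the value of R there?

∂R/∂v = -2v + 3s - 2 = 0 and ∂R/∂s = 3v + 4s - 4 = 0, so (v, s) = (4/17, 14/17).
The Hessian has R_{vv} = -2, R_{ss} = 4, R_{vs} = 3, giving D = -17 < 0, so the point is a saddle point.
R(4/17, 14/17) = -49/17.

-49/17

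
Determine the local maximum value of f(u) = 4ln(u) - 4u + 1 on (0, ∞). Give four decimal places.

f'(u) = 4/u − 4 = 0 gives u = 1.
f''(u) = -4/u², which is negative for u > 0, so this is a local maximum.
f(1) = 4·ln(1) - 4 + 1 ≈ -3.0000.

-3.0000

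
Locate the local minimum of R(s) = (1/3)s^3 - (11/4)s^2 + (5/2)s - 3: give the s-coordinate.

R'(s) = s^2 - (11/2)s + 5/2. Setting R'(s) = 0 gives s ∈ {1/2, 5}.
R''(s) = 2s - 11/2. R''(1/2) = -9/2 < 0 ⇒ local maximum; R''(5) = 9/2 > 0 ⇒ local minimum.
The local minimum is R(5) = -211/12.

5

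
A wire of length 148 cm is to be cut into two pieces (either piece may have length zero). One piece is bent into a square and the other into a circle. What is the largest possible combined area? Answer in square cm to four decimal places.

Let x be the length used for the square. Square side x/4; circle radius (148−x)/(2π).
A(x) = (x/4)² + π·((148−x)/(2π))² = x²/16 + (148−x)²/(4π) for 0 ≤ x ≤ 148. A'(x) = x/8 − (148−x)/(2π) = 0 gives x = 4·148/(π+4) ≈ 82.8947.
A'' > 0, so the interior critical point is a minimum; the maximum is at an endpoint. A(0) = 1743.0649 and A(148) = 1369.0000, so the largest area is 1743.0649.

1743.0649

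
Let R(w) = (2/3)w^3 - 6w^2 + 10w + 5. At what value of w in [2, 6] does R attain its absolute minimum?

The derivative is 2w^2 - 12w + 10, whose only zero in [2, 6] is w = 5.
Compare values at every candidate in [2, 6]: R(2) = 19/3; R(5) = -35/3; R(6) = -7.
So the minimum is R(5) = -35/3.

5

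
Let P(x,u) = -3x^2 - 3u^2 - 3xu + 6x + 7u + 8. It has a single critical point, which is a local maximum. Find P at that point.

∂P/∂x = -6x - 3u + 6 = 0 and ∂P/∂u = -3x - 6u + 7 = 0, so (x, u) = (5/9, 8/9).
The Hessian has P_{xx} = -6, P_{uu} = -6, P_{xu} = -3, giving D = 27 > 0 with P_{xx} < 0, so the point is a local maximum.
P(5/9, 8/9) = 115/9.

115/9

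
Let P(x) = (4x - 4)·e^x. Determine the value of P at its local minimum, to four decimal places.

Differentiating with the product rule gives P'(x) = (4x)·e^x. Since e^x > 0, the only critical point is x = 0.
P''(0) has the same sign as 4 > 0, so this is a local minimum.
P(0) = (-4)·e^(0) ≈ -4.0000.

-4.0000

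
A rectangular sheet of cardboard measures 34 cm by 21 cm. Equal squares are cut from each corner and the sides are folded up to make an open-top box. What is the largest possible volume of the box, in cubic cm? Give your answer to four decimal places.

With cut size x, the volume is V(x) = x(34 − 2x)(21 − 2x) for 0 < x < 10.5.
V'(x) = 12x^2 − 220x + 714. Setting V'(x) = 0 gives x ≈ 4.2141 (the root in (0, 10.5)).
V''(x) = 24x − 220 is negative there, so this is the maximum; V ≈ 1354.7639.

1354.7639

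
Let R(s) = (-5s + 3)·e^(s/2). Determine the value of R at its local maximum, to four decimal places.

R'(s) = (-5)·e^(s/2) + (-5s + 3)·(1/2)·e^(s/2) = (-(5/2)s - 7/2)·e^(s/2). Since e^(s/2) > 0, the only critical point is s = -7/5.
R''(-7/5) has the same sign as -5/2 < 0, so this is a local maximum.
R(-7/5) = (10)·e^(-7/10) ≈ 4.9659.

4.9659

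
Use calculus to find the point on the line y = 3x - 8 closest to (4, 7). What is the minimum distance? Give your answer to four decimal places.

0.9487

Minimize D(x)^2 = (x - 4)^2 + (3x - 15)^2.
d/dx[D^2] = 2(x - 4) + 2·3·(3x - 15) = 0 ⇒ x = 49/10.
Then y = 67/10 and the distance is √(9/10) ≈ 0.9487.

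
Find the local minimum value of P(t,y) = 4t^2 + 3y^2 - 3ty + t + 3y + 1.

∂P/∂t = 8t - 3y + 1 = 0 and ∂P/∂y = -3t + 6y + 3 = 0, so (t, y) = (-5/13, -9/13).
The Hessian has P_{tt} = 8, P_{yy} = 6, P_{ty} = -3, giving D = 39 > 0 with P_{tt} > 0, so the point is a local minimum.
P(-5/13, -9/13) = -3/13.

-3/13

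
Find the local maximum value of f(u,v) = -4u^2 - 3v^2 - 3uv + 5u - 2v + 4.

∂f/∂u = -8u - 3v + 5 = 0 and ∂f/∂v = -3u - 6v - 2 = 0, so (u, v) = (12/13, -31/39).
The Hessian has f_{uu} = -8, f_{vv} = -6, f_{uv} = -3, giving D = 39 > 0 with f_{uu} < 0, so the point is a local maximum.
f(12/13, -31/39) = 277/39.

277/39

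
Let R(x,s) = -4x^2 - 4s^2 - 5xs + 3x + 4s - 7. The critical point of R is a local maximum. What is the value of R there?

-233/39

∂R/∂x = -8x - 5s + 3 = 0 and ∂R/∂s = -5x - 8s + 4 = 0, so (x, s) = (4/39, 17/39).
The Hessian has R_{xx} = -8, R_{ss} = -8, R_{xs} = -5, giving D = 39 > 0 with R_{xx} < 0, so the point is a local maximum.
R(4/39, 17/39) = -233/39.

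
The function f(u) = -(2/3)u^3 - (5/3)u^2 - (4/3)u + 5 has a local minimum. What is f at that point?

16/3

f'(u) = -2u^2 - (10/3)u - 4/3 = 0 at u = -1, -2/3.
f''(u) = -4u - 10/3. f''(-1) = 2/3 > 0 ⇒ local minimum; f''(-2/3) = -2/3 < 0 ⇒ local maximum.
So the local minimum value is f(-1) = 16/3.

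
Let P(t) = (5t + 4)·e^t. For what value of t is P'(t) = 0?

P'(t) = 5·e^t + (5t + 4)·1·e^t = (5t + 9)·e^t. Since e^t > 0, the only critical point is t = -9/5.
P''(-9/5) has the same sign as 5 > 0, so this is a local minimum.
P(-9/5) = (-5)·e^(-9/5) ≈ -0.8265.

-9/5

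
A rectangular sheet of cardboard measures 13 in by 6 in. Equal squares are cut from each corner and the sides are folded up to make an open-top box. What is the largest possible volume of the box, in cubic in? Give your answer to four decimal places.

With cut size x, the volume is V(x) = x(13 − 2x)(6 − 2x) for 0 < x < 3.
V'(x) = 12x^2 − 76x + 78. Setting V'(x) = 0 gives x ≈ 1.2884 (the root in (0, 3)).
V''(x) = 24x − 76 is negative there, so this is the maximum; V ≈ 45.9710.

45.9710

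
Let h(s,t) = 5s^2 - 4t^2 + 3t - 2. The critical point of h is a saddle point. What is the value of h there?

∂h/∂s = 10s = 0 and ∂h/∂t = -8t + 3 = 0, so (s, t) = (0, 3/8).
The Hessian has h_{ss} = 10, h_{tt} = -8, h_{st} = 0, giving D = -80 < 0, so the point is a saddle point.
h(0, 3/8) = -23/16.

-23/16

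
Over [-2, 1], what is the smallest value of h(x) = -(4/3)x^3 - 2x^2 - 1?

-13/3

Differentiating, h'(x) = -4x^2 - 4x; which vanishes at x = -1 and x = 0.
Candidates: h(-2) = 5/3,  h(-1) = -5/3,  h(0) = -1,  h(1) = -13/3.
Hence the absolute minimum is -13/3 at x = 1.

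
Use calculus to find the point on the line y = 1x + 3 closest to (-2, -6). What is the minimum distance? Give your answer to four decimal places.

Minimize D(x)^2 = (x + 2)^2 + (x + 9)^2.
d/dx[D^2] = 2(x + 2) + 2·1·(x + 9) = 0 ⇒ x = -11/2.
Then y = -5/2 and the distance is √(49/2) ≈ 4.9497.

4.9497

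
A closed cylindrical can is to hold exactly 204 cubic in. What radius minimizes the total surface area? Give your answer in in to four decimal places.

With radius r and height h, πr²h = 204 so h = 204/(πr²), and S(r) = 2πr² + 2πrh = 2πr² + 2·204/r.
S'(r) = 4πr − 2·204/r² = 0 ⇒ r³ = 204/(2π), so r ≈ 3.1902 and h = 2r ≈ 6.3804.
S''(r) = 4π + 4·204/r³ > 0, so this is the minimum; S ≈ 191.8380.

3.1902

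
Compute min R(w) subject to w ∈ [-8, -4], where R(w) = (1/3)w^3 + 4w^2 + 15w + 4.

Differentiating, R'(w) = w^2 + 8w + 15; whose only zero in [-8, -4] is w = -5.
Compare values at every candidate in [-8, -4]: R(-8) = -92/3, R(-5) = -38/3, R(-4) = -40/3.
Hence the absolute minimum is -92/3 at w = -8.

-92/3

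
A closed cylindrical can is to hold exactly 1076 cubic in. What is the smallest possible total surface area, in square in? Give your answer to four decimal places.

581.2854

With radius r and height h, πr²h = 1076 so h = 1076/(πr²), and S(r) = 2πr² + 2πrh = 2πr² + 2·1076/r.
S'(r) = 4πr − 2·1076/r² = 0 ⇒ r³ = 1076/(2π), so r ≈ 5.5532 and h = 2r ≈ 11.1064.
S''(r) = 4π + 4·1076/r³ > 0, so this is the minimum; S ≈ 581.2854.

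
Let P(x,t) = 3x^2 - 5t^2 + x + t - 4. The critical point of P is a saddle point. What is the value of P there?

∂P/∂x = 6x + 1 = 0 and ∂P/∂t = -10t + 1 = 0, so (x, t) = (-1/6, 1/10).
The Hessian has P_{xx} = 6, P_{tt} = -10, P_{xt} = 0, giving D = -60 < 0, so the point is a saddle point.
P(-1/6, 1/10) = -121/30.

-121/30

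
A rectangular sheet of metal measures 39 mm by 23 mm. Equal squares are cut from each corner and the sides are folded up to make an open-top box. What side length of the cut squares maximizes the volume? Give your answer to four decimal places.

4.6740

With cut size x, the volume is V(x) = x(39 − 2x)(23 − 2x) for 0 < x < 11.5.
V'(x) = 12x^2 − 248x + 897. Setting V'(x) = 0 gives x ≈ 4.6740 (the root in (0, 11.5)).
V''(x) = 24x − 248 is negative there, so this is the maximum; V ≈ 1892.0778.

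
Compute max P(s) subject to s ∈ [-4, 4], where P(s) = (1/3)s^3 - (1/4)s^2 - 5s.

19/3

Differentiating, P'(s) = s^2 - (1/2)s - 5; which vanishes at s = -2 and s = 5/2.
Candidates: P(-4) = -16/3; P(-2) = 19/3; P(5/2) = -425/48; P(4) = -8/3.
The maximum over the interval is 19/3, attained at s = -2.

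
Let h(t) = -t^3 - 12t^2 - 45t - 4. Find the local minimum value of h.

h'(t) = -3t^2 - 24t - 45 = 0 at t = -5, -3.
h''(t) = -6t - 24. h''(-5) = 6 > 0 ⇒ local minimum; h''(-3) = -6 < 0 ⇒ local maximum.
Thus h has its local minimum at t = -5, with value 46.

46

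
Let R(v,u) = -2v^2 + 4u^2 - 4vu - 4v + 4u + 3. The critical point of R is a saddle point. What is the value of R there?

∂R/∂v = -4v - 4u - 4 = 0 and ∂R/∂u = -4v + 8u + 4 = 0, so (v, u) = (-1/3, -2/3).
The Hessian has R_{vv} = -4, R_{uu} = 8, R_{vu} = -4, giving D = -48 < 0, so the point is a saddle point.
R(-1/3, -2/3) = 7/3.

7/3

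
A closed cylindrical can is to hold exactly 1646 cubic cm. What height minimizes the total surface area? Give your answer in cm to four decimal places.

With radius r and height h, πr²h = 1646 so h = 1646/(πr²), and S(r) = 2πr² + 2πrh = 2πr² + 2·1646/r.
S'(r) = 4πr − 2·1646/r² = 0 ⇒ r³ = 1646/(2π), so r ≈ 6.3986 and h = 2r ≈ 12.7972.
S''(r) = 4π + 4·1646/r³ > 0, so this is the minimum; S ≈ 771.7342.

12.7972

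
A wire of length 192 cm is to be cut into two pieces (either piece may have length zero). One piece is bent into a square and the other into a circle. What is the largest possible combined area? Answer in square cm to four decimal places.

2933.5439

Let x be the length used for the square. Square side x/4; circle radius (192−x)/(2π).
A(x) = (x/4)² + π·((192−x)/(2π))² = x²/16 + (192−x)²/(4π) for 0 ≤ x ≤ 192. A'(x) = x/8 − (192−x)/(2π) = 0 gives x = 4·192/(π+4) ≈ 107.5390.
A'' > 0, so the interior critical point is a minimum; the maximum is at an endpoint. A(0) = 2933.5439 and A(192) = 2304.0000, so the largest area is 2933.5439.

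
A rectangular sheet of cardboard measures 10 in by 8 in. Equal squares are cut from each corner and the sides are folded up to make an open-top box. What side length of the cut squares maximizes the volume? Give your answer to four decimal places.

1.4725

With cut size x, the volume is V(x) = x(10 − 2x)(8 − 2x) for 0 < x < 4.
V'(x) = 12x^2 − 72x + 80. Setting V'(x) = 0 gives x ≈ 1.4725 (the root in (0, 4)).
V''(x) = 24x − 72 is negative there, so this is the maximum; V ≈ 52.5138.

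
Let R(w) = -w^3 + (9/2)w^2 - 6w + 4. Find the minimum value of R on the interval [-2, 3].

The derivative is -3w^2 + 9w - 6, which vanishes at w = 1 and w = 2.
Evaluating at the critical points and endpoints: R(-2) = 42, R(1) = 3/2, R(2) = 2, R(3) = -1/2.
The minimum over the interval is -1/2, attained at w = 3.

-1/2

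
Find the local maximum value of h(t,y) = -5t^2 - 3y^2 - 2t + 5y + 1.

197/60

∂h/∂t = -10t - 2 = 0 and ∂h/∂y = -6y + 5 = 0, so (t, y) = (-1/5, 5/6).
The Hessian has h_{tt} = -10, h_{yy} = -6, h_{ty} = 0, giving D = 60 > 0 with h_{tt} < 0, so the point is a local maximum.
h(-1/5, 5/6) = 197/60.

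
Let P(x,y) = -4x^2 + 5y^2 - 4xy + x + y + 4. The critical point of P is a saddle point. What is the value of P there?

∂P/∂x = -8x - 4y + 1 = 0 and ∂P/∂y = -4x + 10y + 1 = 0, so (x, y) = (7/48, -1/24).
The Hessian has P_{xx} = -8, P_{yy} = 10, P_{xy} = -4, giving D = -96 < 0, so the point is a saddle point.
P(7/48, -1/24) = 389/96.

389/96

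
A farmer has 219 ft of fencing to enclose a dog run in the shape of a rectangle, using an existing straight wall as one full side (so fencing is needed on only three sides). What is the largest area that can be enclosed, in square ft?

47961/8

Let the sides perpendicular to the wall have length x and the parallel side y, so 2x + y = 219 and the area is A = xy = x(219 − 2x).
A'(x) = 219 − 4x = 0 gives x = 219/4, and A''(x) = −4 < 0 confirms a maximum.
Then y = 219 − 2·219/4 = 219/2 and A = 47961/8.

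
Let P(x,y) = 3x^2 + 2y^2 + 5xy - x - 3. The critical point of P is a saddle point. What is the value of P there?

-1

∂P/∂x = 6x + 5y - 1 = 0 and ∂P/∂y = 5x + 4y = 0, so (x, y) = (-4, 5).
The Hessian has P_{xx} = 6, P_{yy} = 4, P_{xy} = 5, giving D = -1 < 0, so the point is a saddle point.
P(-4, 5) = -1.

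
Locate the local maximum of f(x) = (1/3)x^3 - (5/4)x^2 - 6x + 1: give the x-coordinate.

-3/2

f'(x) = x^2 - (5/2)x - 6 = 0 at x = -3/2, 4.
Since f''(x) = 2x - 5/2, we get f''(-3/2) = -11/2 < 0 ⇒ local maximum; f''(4) = 11/2 > 0 ⇒ local minimum.
So the local maximum value is f(-3/2) = 97/16.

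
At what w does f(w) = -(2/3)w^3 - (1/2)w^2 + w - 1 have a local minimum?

-1

f'(w) = -2w^2 - w + 1. Setting f'(w) = 0 gives w ∈ {-1, 1/2}.
Second-derivative test with f''(w) = -4w - 1: f''(-1) = 3 > 0 ⇒ local minimum; f''(1/2) = -3 < 0 ⇒ local maximum.
So the local minimum value is f(-1) = -11/6.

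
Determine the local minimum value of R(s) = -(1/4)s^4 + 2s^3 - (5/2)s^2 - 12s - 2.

-107/4

R'(s) = -s^3 + 6s^2 - 5s - 12 = 0 at s = -1, 3, 4.
R''(s) = -3s^2 + 12s - 5. R''(-1) = -20 < 0 ⇒ local maximum; R''(3) = 4 > 0 ⇒ local minimum; R''(4) = -5 < 0 ⇒ local maximum.
So the local minimum value is R(3) = -107/4.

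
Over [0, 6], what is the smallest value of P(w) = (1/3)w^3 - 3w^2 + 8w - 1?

-1

P'(w) = w^2 - 6w + 8, which vanishes at w = 2 and w = 4.
Evaluating at the critical points and endpoints: P(0) = -1,  P(2) = 17/3,  P(4) = 13/3,  P(6) = 11.
So the minimum is P(0) = -1.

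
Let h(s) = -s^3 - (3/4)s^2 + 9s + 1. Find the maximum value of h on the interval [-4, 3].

The derivative is -3s^2 - (3/2)s + 9, which vanishes at s = -2 and s = 3/2.
Compare values at every candidate in [-4, 3]: h(-4) = 17,  h(-2) = -12,  h(3/2) = 151/16,  h(3) = -23/4.
Hence the absolute maximum is 17 at s = -4.

17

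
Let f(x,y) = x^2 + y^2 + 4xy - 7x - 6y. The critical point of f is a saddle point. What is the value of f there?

∂f/∂x = 2x + 4y - 7 = 0 and ∂f/∂y = 4x + 2y - 6 = 0, so (x, y) = (5/6, 4/3).
The Hessian has f_{xx} = 2, f_{yy} = 2, f_{xy} = 4, giving D = -12 < 0, so the point is a saddle point.
f(5/6, 4/3) = -83/12.

-83/12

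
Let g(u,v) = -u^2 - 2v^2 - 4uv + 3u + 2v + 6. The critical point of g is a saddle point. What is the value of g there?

∂g/∂u = -2u - 4v + 3 = 0 and ∂g/∂v = -4u - 4v + 2 = 0, so (u, v) = (-1/2, 1).
The Hessian has g_{uu} = -2, g_{vv} = -4, g_{uv} = -4, giving D = -8 < 0, so the point is a saddle point.
g(-1/2, 1) = 25/4.

25/4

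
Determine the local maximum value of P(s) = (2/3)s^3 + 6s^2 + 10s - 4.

P'(s) = 2s^2 + 12s + 10. Setting P'(s) = 0 gives s ∈ {-5, -1}.
Second-derivative test with P''(s) = 4s + 12: P''(-5) = -8 < 0 ⇒ local maximum; P''(-1) = 8 > 0 ⇒ local minimum.
The local maximum is P(-5) = 38/3.

38/3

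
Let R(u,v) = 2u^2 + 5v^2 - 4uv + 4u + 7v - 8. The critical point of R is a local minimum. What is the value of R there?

-241/12

∂R/∂u = 4u - 4v + 4 = 0 and ∂R/∂v = -4u + 10v + 7 = 0, so (u, v) = (-17/6, -11/6).
The Hessian has R_{uu} = 4, R_{vv} = 10, R_{uv} = -4, giving D = 24 > 0 with R_{uu} > 0, so the point is a local minimum.
R(-17/6, -11/6) = -241/12.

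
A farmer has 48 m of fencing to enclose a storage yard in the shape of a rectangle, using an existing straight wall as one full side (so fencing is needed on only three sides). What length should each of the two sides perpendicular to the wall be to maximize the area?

12

Let the sides perpendicular to the wall have length x and the parallel side y, so 2x + y = 48 and the area is A = xy = x(48 − 2x).
A'(x) = 48 − 4x = 0 gives x = 12, and A''(x) = −4 < 0 confirms a maximum.
Then y = 48 − 2·12 = 24 and A = 288.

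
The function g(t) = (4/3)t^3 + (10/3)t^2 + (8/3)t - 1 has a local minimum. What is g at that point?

-137/81

Critical points: g'(t) = 4t^2 + (20/3)t + 8/3 vanishes at t = -1, -2/3.
Second-derivative test with g''(t) = 8t + 20/3: g''(-1) = -4/3 < 0 ⇒ local maximum; g''(-2/3) = 4/3 > 0 ⇒ local minimum.
Thus g has its local minimum at t = -2/3, with value -137/81.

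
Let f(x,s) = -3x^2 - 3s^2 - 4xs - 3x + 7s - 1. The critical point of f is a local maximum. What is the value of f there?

119/10

∂f/∂x = -6x - 4s - 3 = 0 and ∂f/∂s = -4x - 6s + 7 = 0, so (x, s) = (-23/10, 27/10).
The Hessian has f_{xx} = -6, f_{ss} = -6, f_{xs} = -4, giving D = 20 > 0 with f_{xx} < 0, so the point is a local maximum.
f(-23/10, 27/10) = 119/10.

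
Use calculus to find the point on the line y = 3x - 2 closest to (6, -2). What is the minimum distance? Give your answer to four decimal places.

Minimize D(x)^2 = (x - 6)^2 + (3x)^2.
d/dx[D^2] = 2(x - 6) + 2·3·(3x) = 0 ⇒ x = 3/5.
Then y = -1/5 and the distance is √(162/5) ≈ 5.6921.

5.6921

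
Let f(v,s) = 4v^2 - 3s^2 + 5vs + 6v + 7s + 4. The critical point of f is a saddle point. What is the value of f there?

170/73

∂f/∂v = 8v + 5s + 6 = 0 and ∂f/∂s = 5v - 6s + 7 = 0, so (v, s) = (-71/73, 26/73).
The Hessian has f_{vv} = 8, f_{ss} = -6, f_{vs} = 5, giving D = -73 < 0, so the point is a saddle point.
f(-71/73, 26/73) = 170/73.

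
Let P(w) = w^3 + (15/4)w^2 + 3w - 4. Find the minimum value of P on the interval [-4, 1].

-20

P'(w) = 3w^2 + (15/2)w + 3, which vanishes at w = -2 and w = -1/2.
Compare values at every candidate in [-4, 1]: P(-4) = -20; P(-2) = -3; P(-1/2) = -75/16; P(1) = 15/4.
The minimum over the interval is -20, attained at w = -4.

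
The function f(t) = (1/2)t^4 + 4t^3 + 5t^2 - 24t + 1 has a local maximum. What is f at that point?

101/2

Critical points: f'(t) = 2t^3 + 12t^2 + 10t - 24 vanishes at t = -4, -3, 1.
f''(t) = 6t^2 + 24t + 10. f''(-4) = 10 > 0 ⇒ local minimum; f''(-3) = -8 < 0 ⇒ local maximum; f''(1) = 40 > 0 ⇒ local minimum.
Thus f has its local maximum at t = -3, with value 101/2.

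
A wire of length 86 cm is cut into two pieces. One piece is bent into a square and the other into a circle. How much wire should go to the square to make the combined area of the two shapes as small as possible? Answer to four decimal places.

48.1685

Let x be the length used for the square. Square side x/4; circle radius (86−x)/(2π).
A(x) = (x/4)² + π·((86−x)/(2π))² = x²/16 + (86−x)²/(4π) for 0 ≤ x ≤ 86. A'(x) = x/8 − (86−x)/(2π) = 0 gives x = 4·86/(π+4) ≈ 48.1685.
A'' = 1/8 + 1/(2π) > 0, so this gives the minimum combined area; x ≈ 48.1685 cm to the square.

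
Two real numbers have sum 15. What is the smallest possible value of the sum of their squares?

225/2

With a + b = 15, a^2 + b^2 = a^2 + (15 − a)^2.
The derivative 2a − 2(15 − a) = 4a − 30 vanishes at a = 15/2; second derivative 4 > 0, a minimum.
The minimum is 2·(15/2)^2 = 225/2.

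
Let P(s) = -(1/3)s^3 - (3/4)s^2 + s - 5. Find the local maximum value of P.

P'(s) = -s^2 - (3/2)s + 1 = 0 at s = -2, 1/2.
P''(s) = -2s - 3/2. P''(-2) = 5/2 > 0 ⇒ local minimum; P''(1/2) = -5/2 < 0 ⇒ local maximum.
The local maximum is P(1/2) = -227/48.

-227/48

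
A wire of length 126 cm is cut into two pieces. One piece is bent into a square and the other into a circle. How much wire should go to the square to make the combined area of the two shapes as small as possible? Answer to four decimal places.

Let x be the length used for the square. Square side x/4; circle radius (126−x)/(2π).
A(x) = (x/4)² + π·((126−x)/(2π))² = x²/16 + (126−x)²/(4π) for 0 ≤ x ≤ 126. A'(x) = x/8 − (126−x)/(2π) = 0 gives x = 4·126/(π+4) ≈ 70.5725.
A'' = 1/8 + 1/(2π) > 0, so this gives the minimum combined area; x ≈ 70.5725 cm to the square.

70.5725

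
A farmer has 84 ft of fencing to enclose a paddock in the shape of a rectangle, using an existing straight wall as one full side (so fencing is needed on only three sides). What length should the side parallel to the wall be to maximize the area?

42

Let the sides perpendicular to the wall have length x and the parallel side y, so 2x + y = 84 and the area is A = xy = x(84 − 2x).
A'(x) = 84 − 4x = 0 gives x = 21, and A''(x) = −4 < 0 confirms a maximum.
Then y = 84 − 2·21 = 42 and A = 882.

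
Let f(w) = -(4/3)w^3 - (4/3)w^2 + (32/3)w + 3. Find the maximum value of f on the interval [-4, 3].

73/3

The derivative is -4w^2 - (8/3)w + 32/3, which vanishes at w = -2 and w = 4/3.
Evaluating at the critical points and endpoints: f(-4) = 73/3, f(-2) = -13, f(4/3) = 947/81, f(3) = -13.
So the maximum is f(-4) = 73/3.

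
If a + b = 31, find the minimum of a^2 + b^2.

With a + b = 31, a^2 + b^2 = a^2 + (31 − a)^2.
The derivative 2a − 2(31 − a) = 4a − 62 vanishes at a = 31/2; second derivative 4 > 0, a minimum.
The minimum is 2·(31/2)^2 = 961/2.

961/2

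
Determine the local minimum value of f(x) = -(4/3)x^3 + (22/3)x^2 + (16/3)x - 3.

f'(x) = -4x^2 + (44/3)x + 16/3 = 0 at x = -1/3, 4.
Second-derivative test with f''(x) = -8x + 44/3: f''(-1/3) = 52/3 > 0 ⇒ local minimum; f''(4) = -52/3 < 0 ⇒ local maximum.
Thus f has its local minimum at x = -1/3, with value -317/81.

-317/81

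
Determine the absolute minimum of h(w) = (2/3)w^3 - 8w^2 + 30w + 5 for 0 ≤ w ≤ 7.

h'(w) = 2w^2 - 16w + 30, which vanishes at w = 3 and w = 5.
Evaluating at the critical points and endpoints: h(0) = 5; h(3) = 41; h(5) = 115/3; h(7) = 155/3.
So the minimum is h(0) = 5.

5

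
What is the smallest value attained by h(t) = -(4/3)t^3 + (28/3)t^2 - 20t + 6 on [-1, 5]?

-82/3

Differentiating, h'(t) = -4t^2 + (56/3)t - 20; which vanishes at t = 5/3 and t = 3.
Evaluating at the critical points and endpoints: h(-1) = 110/3, h(5/3) = -614/81, h(3) = -6, h(5) = -82/3.
The minimum over the interval is -82/3, attained at t = 5.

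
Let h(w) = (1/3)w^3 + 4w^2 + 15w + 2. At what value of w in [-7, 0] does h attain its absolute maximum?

0

h'(w) = w^2 + 8w + 15, which vanishes at w = -5 and w = -3.
Compare values at every candidate in [-7, 0]: h(-7) = -64/3, h(-5) = -44/3, h(-3) = -16, h(0) = 2.
So the maximum is h(0) = 2.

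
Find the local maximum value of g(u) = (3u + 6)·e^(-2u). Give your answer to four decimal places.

30.1283

Differentiating with the product rule gives g'(u) = (-6u - 9)·e^(-2u). Since e^(-2u) > 0, the only critical point is u = -3/2.
g''(-3/2) has the same sign as -6 < 0, so this is a local maximum.
g(-3/2) = (3/2)·e^(3) ≈ 30.1283.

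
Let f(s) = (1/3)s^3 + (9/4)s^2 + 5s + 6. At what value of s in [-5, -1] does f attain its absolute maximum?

The derivative is s^2 + (9/2)s + 5, which vanishes at s = -5/2 and s = -2.
Candidates: f(-5) = -53/12; f(-5/2) = 113/48; f(-2) = 7/3; f(-1) = 35/12.
So the maximum is f(-1) = 35/12.

-1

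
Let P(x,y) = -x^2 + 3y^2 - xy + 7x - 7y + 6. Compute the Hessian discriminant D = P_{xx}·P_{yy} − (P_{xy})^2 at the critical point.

-13

∂P/∂x = -2x - y + 7 = 0 and ∂P/∂y = -x + 6y - 7 = 0, so (x, y) = (35/13, 21/13).
The Hessian has P_{xx} = -2, P_{yy} = 6, P_{xy} = -1, giving D = -13 < 0, so the point is a saddle point.
D = (-2)·(6) − (-1)^2 = -13.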